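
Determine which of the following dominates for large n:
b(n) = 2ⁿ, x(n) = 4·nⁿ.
Comparing growth rates:
Growth-rate hierarchy: log n ≺ any polynomial ≺ any exponential cⁿ (c>1) ≺ n! ≺ nⁿ.
super-exponential nⁿ dominates exponential base 2 asymptotically.

x(n) grows faster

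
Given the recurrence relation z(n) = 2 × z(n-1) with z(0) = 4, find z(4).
Computing step by step:
z(0) = 4
z(1) = 2 × 4 = 8
z(2) = 2 × 8 = 16
z(3) = 2 × 16 = 32
z(4) = 2 × 32 = 64

64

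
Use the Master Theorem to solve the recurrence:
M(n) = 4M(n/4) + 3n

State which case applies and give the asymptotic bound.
Master Theorem template: M(n) = a·M(n/b) + f(n).
Here: a=4, b=4, f(n)=3n
Compute log_b(a) = log_4(4) = 1.
f(n) = 3n = Θ(n). Case 2: M(n) = Θ(n log n).

Case 2: M(n) = Θ(n log n)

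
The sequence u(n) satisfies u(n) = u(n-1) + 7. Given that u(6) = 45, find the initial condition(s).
u(6) = u(0) + 6·7, so u(0) = 45 - 42 = 3.

u(0) = 3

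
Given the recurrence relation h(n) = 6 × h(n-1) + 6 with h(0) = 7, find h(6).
Computing step by step:
h(0) = 7
h(1) = 6 × 7 + 6 = 48
h(2) = 6 × 48 + 6 = 294
h(3) = 6 × 294 + 6 = 1770
h(4) = 6 × 1770 + 6 = 10626
h(5) = 6 × 10626 + 6 = 63762
h(6) = 6 × 63762 + 6 = 382578

382578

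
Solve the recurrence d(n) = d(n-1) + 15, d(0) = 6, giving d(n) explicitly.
Recurrence: d(n) = d(n-1) + 15, initial: d(0) = 6.
Each step adds 15, so d(n) = d(0) + 15n = 15n + 6.

d(n) = 15n + 6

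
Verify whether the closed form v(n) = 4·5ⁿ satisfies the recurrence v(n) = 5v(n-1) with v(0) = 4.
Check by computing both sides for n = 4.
From the recurrence with v(0) = 4:
  v(0) = 4, v(1) = 20, v(2) = 100, v(3) = 500, v(4) = 2500
  so the recurrence gives v(4) = 2500.
From the proposed closed form v(n) = 4·5ⁿ:
  v(4) = 2500.
Both sides give 2500 at n = 4, and the initial condition(s) match, so the closed form is consistent.

Yes, the closed form is correct.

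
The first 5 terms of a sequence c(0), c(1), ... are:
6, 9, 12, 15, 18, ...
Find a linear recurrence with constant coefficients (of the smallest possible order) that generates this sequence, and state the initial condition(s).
Look for the lowest-order linear relation among consecutive terms.
Observation: consecutive differences are constant (= 3).
Check at n=2: 1·9 + 3 = 12. ✓

c(n) = c(n-1) + 3, c(0) = 6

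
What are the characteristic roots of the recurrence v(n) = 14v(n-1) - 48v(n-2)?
Substitute v(n) = rⁿ and divide through by rⁿ⁻²: r² - 14r + 48 = 0
Factor: (r - 8)(r - 6) = 0, so r = 8, 6.
General solution: v(n) = A·8ⁿ + B·6ⁿ

Characteristic: r² - 14r + 48 = 0, Roots: r = 8, 6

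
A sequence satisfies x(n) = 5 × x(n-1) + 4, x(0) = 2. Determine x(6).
Computing step by step:
x(0) = 2
x(1) = 5 × 2 + 4 = 14
x(2) = 5 × 14 + 4 = 74
x(3) = 5 × 74 + 4 = 374
x(4) = 5 × 374 + 4 = 1874
x(5) = 5 × 1874 + 4 = 9374
x(6) = 5 × 9374 + 4 = 46874

46874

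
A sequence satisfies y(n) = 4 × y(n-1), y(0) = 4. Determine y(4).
Computing step by step:
y(0) = 4
y(1) = 4 × 4 = 16
y(2) = 4 × 16 = 64
y(3) = 4 × 64 = 256
y(4) = 4 × 256 = 1024

1024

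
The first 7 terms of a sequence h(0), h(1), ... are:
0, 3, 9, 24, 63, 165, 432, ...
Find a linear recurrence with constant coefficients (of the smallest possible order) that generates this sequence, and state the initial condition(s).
Look for the lowest-order linear relation among consecutive terms.
Observation: h(n) - 3·h(n-1) - (-1)·h(n-2) = 0 holds for the shown terms, and no order-1 relation h(n) = α·h(n-1) + β fits.
Check at n=3: 3·9 + (-1)·3 = 24. ✓

h(n) = 3h(n-1) - h(n-2), h(0) = 0, h(1) = 3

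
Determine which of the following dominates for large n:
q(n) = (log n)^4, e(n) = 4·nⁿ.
Comparing growth rates:
Growth-rate hierarchy: log n ≺ any polynomial ≺ any exponential cⁿ (c>1) ≺ n! ≺ nⁿ.
super-exponential nⁿ dominates polylogarithmic (log n)^4 asymptotically.

e(n) grows faster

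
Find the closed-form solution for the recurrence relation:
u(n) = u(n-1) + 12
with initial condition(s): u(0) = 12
Recurrence: u(n) = u(n-1) + 12, initial: u(0) = 12.
Each step adds 12, so u(n) = u(0) + 12n = 12n + 12.

u(n) = 12n + 12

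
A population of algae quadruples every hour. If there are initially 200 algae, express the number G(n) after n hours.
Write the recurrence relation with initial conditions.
Each hour multiplies the count by 4, so the count after n hours depends only on the count after n-1 hours: G(n) = 4 × G(n-1). The starting count gives G(0) = 200.
Unrolling n times gives the closed form G(n) = 200 × 4ⁿ.

G(n) = 4 × G(n-1), G(0) = 200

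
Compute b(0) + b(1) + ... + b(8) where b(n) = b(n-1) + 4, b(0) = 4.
Computing the sequence terms: 4, 8, 12, 16, 20, 24, 28, 32, 36
Adding these values together:

180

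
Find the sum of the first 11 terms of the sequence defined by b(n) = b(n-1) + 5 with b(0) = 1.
Computing the sequence terms: 1, 6, 11, 16, 21, 26, 31, 36, 41, 46, 51
Adding these values together:

286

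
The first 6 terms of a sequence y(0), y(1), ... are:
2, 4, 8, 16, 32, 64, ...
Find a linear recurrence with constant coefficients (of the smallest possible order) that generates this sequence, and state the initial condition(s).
Look for the lowest-order linear relation among consecutive terms.
Observation: each term is 2× the previous.
Check at n=2: 2·4 = 8. ✓

y(n) = 2 × y(n-1), y(0) = 2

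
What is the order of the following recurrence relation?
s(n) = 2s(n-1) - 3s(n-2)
The order is the largest lag k for which s(n-k) appears. Here the deepest term is s(n-2), so the order is 2.

Order 2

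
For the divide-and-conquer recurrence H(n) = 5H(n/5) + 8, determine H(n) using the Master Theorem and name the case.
Master Theorem template: H(n) = a·H(n/b) + f(n).
Here: a=5, b=5, f(n)=8
Compute log_b(a) = log_5(5) = 1.
f(n) = 8 = O(n^(1-ε)) with ε = 1. Case 1: H(n) = Θ(n^log_b(a)) = Θ(n).

Case 1: H(n) = Θ(n)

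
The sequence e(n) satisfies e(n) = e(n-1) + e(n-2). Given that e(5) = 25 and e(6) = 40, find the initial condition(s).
Work backwards using e(k) = e(k+2) - e(k+1):
e(4) = e(6) - e(5) = 40 - 25 = 15
e(3) = e(5) - e(4) = 25 - 15 = 10
e(2) = e(4) - e(3) = 15 - 10 = 5
e(1) = e(3) - e(2) = 10 - 5 = 5
e(0) = e(2) - e(1) = 5 - 5 = 0

e(0) = 0, e(1) = 5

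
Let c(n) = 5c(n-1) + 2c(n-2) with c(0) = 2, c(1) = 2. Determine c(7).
Computing the sequence terms:
2, 2, 14, 74, 398, 2138, 11486, 61706

61706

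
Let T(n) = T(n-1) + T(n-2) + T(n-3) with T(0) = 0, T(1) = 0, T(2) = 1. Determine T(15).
Computing the sequence terms:
0, 0, 1, 1, 2, 4, 7, 13, 24, 44, 81, 149, 274, 504, 927, 1705

1705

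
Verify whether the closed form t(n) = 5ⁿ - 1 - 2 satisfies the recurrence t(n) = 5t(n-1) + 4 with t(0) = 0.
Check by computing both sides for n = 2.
From the recurrence with t(0) = 0:
  t(0) = 0, t(1) = 4, t(2) = 24
  so the recurrence gives t(2) = 24.
From the proposed closed form t(n) = 5ⁿ - 1 - 2:
  t(2) = 22.
The recurrence gives 24 but the closed form gives 22, so the closed form does not satisfy the recurrence.

No, the closed form is incorrect.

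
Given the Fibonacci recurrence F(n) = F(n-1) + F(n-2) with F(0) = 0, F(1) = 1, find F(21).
Computing the sequence terms:
0, 1, 1, 2, 3, 5, 8, 13, 21, 34, 55, 89, 144, 233, 377, 610, 987, 1597, 2584, 4181, 6765, 10946

10946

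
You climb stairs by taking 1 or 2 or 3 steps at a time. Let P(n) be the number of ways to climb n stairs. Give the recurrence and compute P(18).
Condition on the size of the last step (1 to 3): before it there were n-1, …, n-3 stairs climbed, and these cases are disjoint, so P(n) = P(n-1) + P(n-2) + P(n-3) (order-3 linear recurrence).
Initial conditions by direct count (compositions of i into parts ≤ 3): P(1) = 1; P(2) = 2; P(3) = 4.
Iterating the recurrence: P(4) = 7, P(5) = 13, P(6) = 24, P(7) = 44, P(8) = 81, P(9) = 149, P(10) = 274, P(11) = 504, P(12) = 927, P(13) = 1705, P(14) = 3136, P(15) = 5768, P(16) = 10609, P(17) = 19513, P(18) = 35890.

P(n) = P(n-1) + P(n-2) + P(n-3), P(1) = 1, P(2) = 2, P(3) = 4; P(18) = 35890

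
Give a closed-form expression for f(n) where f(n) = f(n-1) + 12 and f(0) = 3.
Recurrence: f(n) = f(n-1) + 12, initial: f(0) = 3.
Each step adds 12, so f(n) = f(0) + 12n = 12n + 3.

f(n) = 12n + 3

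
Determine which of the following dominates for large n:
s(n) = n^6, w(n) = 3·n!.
Comparing growth rates:
Growth-rate hierarchy: log n ≺ any polynomial ≺ any exponential cⁿ (c>1) ≺ n! ≺ nⁿ.
factorial dominates polynomial degree 6 asymptotically.

w(n) grows faster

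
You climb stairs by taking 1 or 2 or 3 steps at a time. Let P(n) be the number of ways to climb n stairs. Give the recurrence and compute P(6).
Condition on the size of the last step (1 to 3): before it there were n-1, …, n-3 stairs climbed, and these cases are disjoint, so P(n) = P(n-1) + P(n-2) + P(n-3) (order-3 linear recurrence).
Initial conditions by direct count (compositions of i into parts ≤ 3): P(1) = 1; P(2) = 2; P(3) = 4.
Iterating the recurrence: P(4) = 7, P(5) = 13, P(6) = 24.

P(n) = P(n-1) + P(n-2) + P(n-3), P(1) = 1, P(2) = 2, P(3) = 4; P(6) = 24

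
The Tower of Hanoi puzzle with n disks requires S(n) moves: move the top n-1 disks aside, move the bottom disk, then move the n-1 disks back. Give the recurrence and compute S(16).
Moving n disks = move the top n-1 disks aside (S(n-1) moves) + move the largest disk (1 move) + move the n-1 disks back on top (S(n-1) moves), so S(n) = 2S(n-1) + 1, with S(1) = 1 (a single disk takes one move).
First terms: 1, 3, 7, 15, 31, 63, … — each is one less than a power of 2. Indeed S(n) + 1 = 2(S(n-1) + 1) with S(1) + 1 = 2, so S(n) + 1 = 2ⁿ and S(n) = 2ⁿ - 1.
Hence S(16) = 2^16 - 1 = 65536 - 1 = 65535.

S(n) = 2S(n-1) + 1, S(1) = 1; S(16) = 65535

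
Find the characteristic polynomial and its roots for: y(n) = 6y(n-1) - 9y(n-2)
Substitute y(n) = rⁿ and divide through by rⁿ⁻²: r² - 6r + 9 = 0
Factor: (r - 3)² = 0, so r = 3 (double root).
General solution: y(n) = (A + Bn)·3ⁿ

Characteristic: r² - 6r + 9 = 0, Roots: r = 3 (double root)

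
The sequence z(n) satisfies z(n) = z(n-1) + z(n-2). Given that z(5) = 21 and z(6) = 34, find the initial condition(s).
Work backwards using z(k) = z(k+2) - z(k+1):
z(4) = z(6) - z(5) = 34 - 21 = 13
z(3) = z(5) - z(4) = 21 - 13 = 8
z(2) = z(4) - z(3) = 13 - 8 = 5
z(1) = z(3) - z(2) = 8 - 5 = 3
z(0) = z(2) - z(1) = 5 - 3 = 2

z(0) = 2, z(1) = 3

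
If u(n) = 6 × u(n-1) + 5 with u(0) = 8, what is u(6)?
Computing step by step:
u(0) = 8
u(1) = 6 × 8 + 5 = 53
u(2) = 6 × 53 + 5 = 323
u(3) = 6 × 323 + 5 = 1943
u(4) = 6 × 1943 + 5 = 11663
u(5) = 6 × 11663 + 5 = 69983
u(6) = 6 × 69983 + 5 = 419903

419903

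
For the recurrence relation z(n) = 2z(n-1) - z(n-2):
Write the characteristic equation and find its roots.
Substitute z(n) = rⁿ and divide through by rⁿ⁻²: r² - 2r + 1 = 0
Factor: (r - 1)² = 0, so r = 1 (double root).
General solution: z(n) = (A + Bn)·1ⁿ

Characteristic: r² - 2r + 1 = 0, Roots: r = 1 (double root)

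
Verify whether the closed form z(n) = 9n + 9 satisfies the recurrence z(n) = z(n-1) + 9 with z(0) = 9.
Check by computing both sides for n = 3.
From the recurrence with z(0) = 9:
  z(0) = 9, z(1) = 18, z(2) = 27, z(3) = 36
  so the recurrence gives z(3) = 36.
From the proposed closed form z(n) = 9n + 9:
  z(3) = 36.
Both sides give 36 at n = 3, and the initial condition(s) match, so the closed form is consistent.

Yes, the closed form is correct.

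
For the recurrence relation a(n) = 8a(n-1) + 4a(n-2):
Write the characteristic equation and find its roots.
Substitute a(n) = rⁿ and divide through by rⁿ⁻²: r² - 8r - 4 = 0
Discriminant: 8² + 4·4 = 80, not a perfect square, so by the quadratic formula r = (8 ± √80)/2.
General solution: a(n) = A·r₁ⁿ + B·r₂ⁿ where r₁,r₂ = (8 ± √80)/2

Characteristic: r² - 8r - 4 = 0, Roots: r = (8 ± √80)/2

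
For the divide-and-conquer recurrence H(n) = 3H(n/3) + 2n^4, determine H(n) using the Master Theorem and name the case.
Master Theorem template: H(n) = a·H(n/b) + f(n).
Here: a=3, b=3, f(n)=2n^4
Compute log_b(a) = log_3(3) = 1.
f(n) = 2n^4 = Ω(n^(1+ε)) with ε = 3, and the regularity condition holds (a·f(n/b) = (a/b^4)·f(n) with a/b^4 = 3^-3 < 1). Case 3: H(n) = Θ(f(n)) = Θ(n^4).

Case 3: H(n) = Θ(n^4)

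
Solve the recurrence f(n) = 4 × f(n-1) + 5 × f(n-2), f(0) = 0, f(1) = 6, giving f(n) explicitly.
Recurrence: f(n) = 4 × f(n-1) + 5 × f(n-2), initial: f(0) = 0, f(1) = 6.
Characteristic equation: r² - 4r - 5 = 0, which factors as (r - 5)(r + 1) = 0, so r = 5, -1. General solution f(n) = A·5ⁿ + B·(-1)ⁿ. From f(0) = 0: A + B = 0. From f(1) = 6: 5A - 1B = 6. Solving gives A = 1, B = -1.

f(n) = 5ⁿ - (-1)ⁿ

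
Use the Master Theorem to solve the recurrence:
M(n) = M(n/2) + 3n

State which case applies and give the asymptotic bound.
Master Theorem template: M(n) = a·M(n/b) + f(n).
Here: a=1, b=2, f(n)=3n
Compute log_b(a) = log_2(1) = 0.
f(n) = 3n = Ω(n^(0+ε)) with ε = 1, and the regularity condition holds (a·f(n/b) = (a/b^1)·f(n) with a/b^1 = 2^-1 < 1). Case 3: M(n) = Θ(f(n)) = Θ(n).

Case 3: M(n) = Θ(n)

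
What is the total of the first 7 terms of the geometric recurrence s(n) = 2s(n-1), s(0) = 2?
Computing the sequence terms: 2, 4, 8, 16, 32, 64, 128
Adding these values together:

254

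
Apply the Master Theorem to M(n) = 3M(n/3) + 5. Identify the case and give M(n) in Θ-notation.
Master Theorem template: M(n) = a·M(n/b) + f(n).
Here: a=3, b=3, f(n)=5
Compute log_b(a) = log_3(3) = 1.
f(n) = 5 = O(n^(1-ε)) with ε = 1. Case 1: M(n) = Θ(n^log_b(a)) = Θ(n).

Case 1: M(n) = Θ(n)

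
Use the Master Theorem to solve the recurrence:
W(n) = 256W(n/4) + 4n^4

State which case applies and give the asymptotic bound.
Master Theorem template: W(n) = a·W(n/b) + f(n).
Here: a=256, b=4, f(n)=4n^4
Compute log_b(a) = log_4(256) = 4.
f(n) = 4n^4 = Θ(n^4). Case 2: W(n) = Θ(n^4 log n).

Case 2: W(n) = Θ(n^4 log n)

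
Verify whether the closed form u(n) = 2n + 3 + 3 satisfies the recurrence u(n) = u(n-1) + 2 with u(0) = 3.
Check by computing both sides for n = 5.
From the recurrence with u(0) = 3:
  u(0) = 3, u(1) = 5, u(2) = 7, u(3) = 9, u(4) = 11, u(5) = 13
  so the recurrence gives u(5) = 13.
From the proposed closed form u(n) = 2n + 3 + 3:
  u(5) = 16.
The recurrence gives 13 but the closed form gives 16, so the closed form does not satisfy the recurrence.

No, the closed form is incorrect.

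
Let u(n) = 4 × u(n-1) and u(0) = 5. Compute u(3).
Computing step by step:
u(0) = 5
u(1) = 4 × 5 = 20
u(2) = 4 × 20 = 80
u(3) = 4 × 80 = 320

320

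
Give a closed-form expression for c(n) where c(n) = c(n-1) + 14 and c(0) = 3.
Recurrence: c(n) = c(n-1) + 14, initial: c(0) = 3.
Each step adds 14, so c(n) = c(0) + 14n = 14n + 3.

c(n) = 14n + 3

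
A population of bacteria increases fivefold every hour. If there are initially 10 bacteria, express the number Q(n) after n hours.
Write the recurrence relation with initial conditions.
Each hour multiplies the count by 5, so the count after n hours depends only on the count after n-1 hours: Q(n) = 5 × Q(n-1). The starting count gives Q(0) = 10.
Unrolling n times gives the closed form Q(n) = 10 × 5ⁿ.

Q(n) = 5 × Q(n-1), Q(0) = 10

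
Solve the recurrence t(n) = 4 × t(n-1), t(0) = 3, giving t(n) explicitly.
Recurrence: t(n) = 4 × t(n-1), initial: t(0) = 3.
Each term is 4 times the previous, so this is geometric with ratio 4. After n steps: t(n) = t(0)·4ⁿ = 3·4ⁿ.

t(n) = 3·4ⁿ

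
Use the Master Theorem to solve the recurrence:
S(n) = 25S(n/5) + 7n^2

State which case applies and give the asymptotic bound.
Master Theorem template: S(n) = a·S(n/b) + f(n).
Here: a=25, b=5, f(n)=7n^2
Compute log_b(a) = log_5(25) = 2.
f(n) = 7n^2 = Θ(n^2). Case 2: S(n) = Θ(n^2 log n).

Case 2: S(n) = Θ(n^2 log n)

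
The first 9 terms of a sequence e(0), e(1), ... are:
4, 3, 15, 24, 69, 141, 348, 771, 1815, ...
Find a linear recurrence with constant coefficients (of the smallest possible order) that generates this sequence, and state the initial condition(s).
Look for the lowest-order linear relation among consecutive terms.
Observation: e(n) - 1·e(n-1) - (3)·e(n-2) = 0 holds for the shown terms, and no order-1 relation e(n) = α·e(n-1) + β fits.
Check at n=3: 1·15 + (3)·3 = 24. ✓

e(n) = e(n-1) + 3e(n-2), e(0) = 4, e(1) = 3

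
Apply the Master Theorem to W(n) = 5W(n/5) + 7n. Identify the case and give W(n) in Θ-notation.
Master Theorem template: W(n) = a·W(n/b) + f(n).
Here: a=5, b=5, f(n)=7n
Compute log_b(a) = log_5(5) = 1.
f(n) = 7n = Θ(n). Case 2: W(n) = Θ(n log n).

Case 2: W(n) = Θ(n log n)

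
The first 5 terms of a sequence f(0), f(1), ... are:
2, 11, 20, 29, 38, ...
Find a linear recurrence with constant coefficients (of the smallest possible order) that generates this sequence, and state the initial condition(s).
Look for the lowest-order linear relation among consecutive terms.
Observation: consecutive differences are constant (= 9).
Check at n=2: 1·11 + 9 = 20. ✓

f(n) = f(n-1) + 9, f(0) = 2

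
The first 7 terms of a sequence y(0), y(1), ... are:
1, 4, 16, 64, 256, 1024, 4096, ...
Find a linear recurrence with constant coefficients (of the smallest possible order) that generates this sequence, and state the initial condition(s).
Look for the lowest-order linear relation among consecutive terms.
Observation: each term is 4× the previous.
Check at n=2: 4·4 = 16. ✓

y(n) = 4 × y(n-1), y(0) = 1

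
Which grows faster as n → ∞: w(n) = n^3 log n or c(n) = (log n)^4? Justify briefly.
Comparing growth rates:
Growth-rate hierarchy: log n ≺ any polynomial ≺ any exponential cⁿ (c>1) ≺ n! ≺ nⁿ.
polynomial degree 3 (with log factor) dominates polylogarithmic (log n)^4 asymptotically.

w(n) grows faster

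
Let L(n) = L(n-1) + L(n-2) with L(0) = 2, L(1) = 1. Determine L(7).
Computing the sequence terms:
2, 1, 3, 4, 7, 11, 18, 29

29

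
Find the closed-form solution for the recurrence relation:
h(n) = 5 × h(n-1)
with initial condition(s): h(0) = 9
Recurrence: h(n) = 5 × h(n-1), initial: h(0) = 9.
Each term is 5 times the previous, so this is geometric with ratio 5. After n steps: h(n) = h(0)·5ⁿ = 9·5ⁿ.

h(n) = 9·5ⁿ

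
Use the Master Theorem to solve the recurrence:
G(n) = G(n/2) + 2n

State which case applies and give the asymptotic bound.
Master Theorem template: G(n) = a·G(n/b) + f(n).
Here: a=1, b=2, f(n)=2n
Compute log_b(a) = log_2(1) = 0.
f(n) = 2n = Ω(n^(0+ε)) with ε = 1, and the regularity condition holds (a·f(n/b) = (a/b^1)·f(n) with a/b^1 = 2^-1 < 1). Case 3: G(n) = Θ(f(n)) = Θ(n).

Case 3: G(n) = Θ(n)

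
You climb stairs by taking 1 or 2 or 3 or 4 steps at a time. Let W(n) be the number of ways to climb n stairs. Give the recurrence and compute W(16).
Condition on the size of the last step (1 to 4): before it there were n-1, …, n-4 stairs climbed, and these cases are disjoint, so W(n) = W(n-1) + W(n-2) + W(n-3) + W(n-4) (order-4 linear recurrence).
Initial conditions by direct count (compositions of i into parts ≤ 4): W(1) = 1; W(2) = 2; W(3) = 4; W(4) = 8.
Iterating the recurrence: W(5) = 15, W(6) = 29, W(7) = 56, W(8) = 108, W(9) = 208, W(10) = 401, W(11) = 773, W(12) = 1490, W(13) = 2872, W(14) = 5536, W(15) = 10671, W(16) = 20569.

W(n) = W(n-1) + W(n-2) + W(n-3) + W(n-4), W(1) = 1, W(2) = 2, W(3) = 4, W(4) = 8; W(16) = 20569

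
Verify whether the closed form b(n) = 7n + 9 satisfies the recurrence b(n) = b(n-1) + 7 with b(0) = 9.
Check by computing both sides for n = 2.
From the recurrence with b(0) = 9:
  b(0) = 9, b(1) = 16, b(2) = 23
  so the recurrence gives b(2) = 23.
From the proposed closed form b(n) = 7n + 9:
  b(2) = 23.
Both sides give 23 at n = 2, and the initial condition(s) match, so the closed form is consistent.

Yes, the closed form is correct.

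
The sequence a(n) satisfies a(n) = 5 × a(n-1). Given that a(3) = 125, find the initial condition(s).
In general a(n) = 5ⁿ · a(0). At n = 3: a(0) = a(3) / 5^3 = 125 / 125 = 1.

a(0) = 1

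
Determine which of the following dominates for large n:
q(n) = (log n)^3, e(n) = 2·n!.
Comparing growth rates:
Growth-rate hierarchy: log n ≺ any polynomial ≺ any exponential cⁿ (c>1) ≺ n! ≺ nⁿ.
factorial dominates polylogarithmic (log n)^3 asymptotically.

e(n) grows faster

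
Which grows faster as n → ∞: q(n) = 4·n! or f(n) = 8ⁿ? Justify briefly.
Comparing growth rates:
Growth-rate hierarchy: log n ≺ any polynomial ≺ any exponential cⁿ (c>1) ≺ n! ≺ nⁿ.
factorial dominates exponential base 8 asymptotically.

q(n) grows faster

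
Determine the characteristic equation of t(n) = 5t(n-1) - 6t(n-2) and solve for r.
Substitute t(n) = rⁿ and divide through by rⁿ⁻²: r² - 5r + 6 = 0
Factor: (r - 2)(r - 3) = 0, so r = 2, 3.
General solution: t(n) = A·2ⁿ + B·3ⁿ

Characteristic: r² - 5r + 6 = 0, Roots: r = 2, 3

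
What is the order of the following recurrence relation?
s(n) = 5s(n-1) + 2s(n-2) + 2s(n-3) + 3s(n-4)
The order is the largest lag k for which s(n-k) appears. Here the deepest term is s(n-4), so the order is 4.

Order 4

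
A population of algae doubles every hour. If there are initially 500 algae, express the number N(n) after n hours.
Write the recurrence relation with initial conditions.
Each hour multiplies the count by 2, so the count after n hours depends only on the count after n-1 hours: N(n) = 2 × N(n-1). The starting count gives N(0) = 500.
Unrolling n times gives the closed form N(n) = 500 × 2ⁿ.

N(n) = 2 × N(n-1), N(0) = 500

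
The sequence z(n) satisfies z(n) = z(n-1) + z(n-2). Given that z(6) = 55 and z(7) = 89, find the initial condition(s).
Work backwards using z(k) = z(k+2) - z(k+1):
z(5) = z(7) - z(6) = 89 - 55 = 34
z(4) = z(6) - z(5) = 55 - 34 = 21
z(3) = z(5) - z(4) = 34 - 21 = 13
z(2) = z(4) - z(3) = 21 - 13 = 8
z(1) = z(3) - z(2) = 13 - 8 = 5
z(0) = z(2) - z(1) = 8 - 5 = 3

z(0) = 3, z(1) = 5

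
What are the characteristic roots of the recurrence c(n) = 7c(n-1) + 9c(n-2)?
Substitute c(n) = rⁿ and divide through by rⁿ⁻²: r² - 7r - 9 = 0
Discriminant: 7² + 4·9 = 85, not a perfect square, so by the quadratic formula r = (7 ± √85)/2.
General solution: c(n) = A·r₁ⁿ + B·r₂ⁿ where r₁,r₂ = (7 ± √85)/2

Characteristic: r² - 7r - 9 = 0, Roots: r = (7 ± √85)/2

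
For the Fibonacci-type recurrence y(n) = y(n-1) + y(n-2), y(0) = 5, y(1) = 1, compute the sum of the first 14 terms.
Computing the sequence terms: 5, 1, 6, 7, 13, 20, 33, 53, 86, 139, 225, 364, 589, 953
Adding these values together:

2494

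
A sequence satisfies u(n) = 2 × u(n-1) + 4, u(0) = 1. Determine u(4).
Computing step by step:
u(0) = 1
u(1) = 2 × 1 + 4 = 6
u(2) = 2 × 6 + 4 = 16
u(3) = 2 × 16 + 4 = 36
u(4) = 2 × 36 + 4 = 76

76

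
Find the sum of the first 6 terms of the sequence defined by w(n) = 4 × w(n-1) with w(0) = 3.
Computing the sequence terms: 3, 12, 48, 192, 768, 3072
Adding these values together:

4095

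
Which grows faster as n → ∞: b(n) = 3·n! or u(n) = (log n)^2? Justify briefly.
Comparing growth rates:
Growth-rate hierarchy: log n ≺ any polynomial ≺ any exponential cⁿ (c>1) ≺ n! ≺ nⁿ.
factorial dominates polylogarithmic (log n)^2 asymptotically.

b(n) grows faster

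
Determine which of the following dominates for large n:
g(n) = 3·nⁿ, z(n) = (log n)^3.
Comparing growth rates:
Growth-rate hierarchy: log n ≺ any polynomial ≺ any exponential cⁿ (c>1) ≺ n! ≺ nⁿ.
super-exponential nⁿ dominates polylogarithmic (log n)^3 asymptotically.

g(n) grows faster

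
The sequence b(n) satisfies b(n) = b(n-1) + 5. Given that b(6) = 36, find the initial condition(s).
b(6) = b(0) + 6·5, so b(0) = 36 - 30 = 6.

b(0) = 6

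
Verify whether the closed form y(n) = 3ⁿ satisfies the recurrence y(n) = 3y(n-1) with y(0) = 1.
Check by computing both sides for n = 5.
From the recurrence with y(0) = 1:
  y(0) = 1, y(1) = 3, y(2) = 9, y(3) = 27, y(4) = 81, y(5) = 243
  so the recurrence gives y(5) = 243.
From the proposed closed form y(n) = 3ⁿ:
  y(5) = 243.
Both sides give 243 at n = 5, and the initial condition(s) match, so the closed form is consistent.

Yes, the closed form is correct.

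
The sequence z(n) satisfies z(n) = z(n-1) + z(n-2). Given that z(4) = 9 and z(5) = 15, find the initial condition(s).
Work backwards using z(k) = z(k+2) - z(k+1):
z(3) = z(5) - z(4) = 15 - 9 = 6
z(2) = z(4) - z(3) = 9 - 6 = 3
z(1) = z(3) - z(2) = 6 - 3 = 3
z(0) = z(2) - z(1) = 3 - 3 = 0

z(0) = 0, z(1) = 3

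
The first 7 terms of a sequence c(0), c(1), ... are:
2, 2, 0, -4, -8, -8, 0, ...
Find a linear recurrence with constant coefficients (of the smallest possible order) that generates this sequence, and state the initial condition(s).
Look for the lowest-order linear relation among consecutive terms.
Observation: c(n) - 2·c(n-1) - (-2)·c(n-2) = 0 holds for the shown terms, and no order-1 relation c(n) = α·c(n-1) + β fits.
Check at n=3: 2·0 + (-2)·2 = -4. ✓

c(n) = 2c(n-1) - 2c(n-2), c(0) = 2, c(1) = 2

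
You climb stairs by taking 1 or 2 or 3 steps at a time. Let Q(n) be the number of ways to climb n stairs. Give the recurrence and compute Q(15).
Condition on the size of the last step (1 to 3): before it there were n-1, …, n-3 stairs climbed, and these cases are disjoint, so Q(n) = Q(n-1) + Q(n-2) + Q(n-3) (order-3 linear recurrence).
Initial conditions by direct count (compositions of i into parts ≤ 3): Q(1) = 1; Q(2) = 2; Q(3) = 4.
Iterating the recurrence: Q(4) = 7, Q(5) = 13, Q(6) = 24, Q(7) = 44, Q(8) = 81, Q(9) = 149, Q(10) = 274, Q(11) = 504, Q(12) = 927, Q(13) = 1705, Q(14) = 3136, Q(15) = 5768.

Q(n) = Q(n-1) + Q(n-2) + Q(n-3), Q(1) = 1, Q(2) = 2, Q(3) = 4; Q(15) = 5768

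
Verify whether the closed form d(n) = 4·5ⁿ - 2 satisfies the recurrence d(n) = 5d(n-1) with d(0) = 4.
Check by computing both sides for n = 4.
From the recurrence with d(0) = 4:
  d(0) = 4, d(1) = 20, d(2) = 100, d(3) = 500, d(4) = 2500
  so the recurrence gives d(4) = 2500.
From the proposed closed form d(n) = 4·5ⁿ - 2:
  d(4) = 2498.
The recurrence gives 2500 but the closed form gives 2498, so the closed form does not satisfy the recurrence.

No, the closed form is incorrect.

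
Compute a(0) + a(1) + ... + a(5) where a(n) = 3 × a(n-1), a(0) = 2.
Computing the sequence terms: 2, 6, 18, 54, 162, 486
Adding these values together:

728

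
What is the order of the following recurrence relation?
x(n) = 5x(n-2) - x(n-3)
The order is the largest lag k for which x(n-k) appears. Here the deepest term is x(n-3), so the order is 3.

Order 3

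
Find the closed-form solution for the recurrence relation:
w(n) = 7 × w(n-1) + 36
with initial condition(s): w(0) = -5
Recurrence: w(n) = 7 × w(n-1) + 36, initial: w(0) = -5.
Try w(n) = A·7ⁿ + C. Substituting: A·7ⁿ + C = 7(A·7ⁿ⁻¹ + C) + 36 = A·7ⁿ + 7C + 36, so C = 7C + 36, giving C = -6. Then w(0) = A - 6 = -5 gives A = 1.

w(n) = 7ⁿ - 6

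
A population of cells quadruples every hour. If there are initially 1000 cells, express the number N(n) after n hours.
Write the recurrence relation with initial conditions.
Each hour multiplies the count by 4, so the count after n hours depends only on the count after n-1 hours: N(n) = 4 × N(n-1). The starting count gives N(0) = 1000.
Unrolling n times gives the closed form N(n) = 1000 × 4ⁿ.

N(n) = 4 × N(n-1), N(0) = 1000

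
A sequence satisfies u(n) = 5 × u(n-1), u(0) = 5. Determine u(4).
Computing step by step:
u(0) = 5
u(1) = 5 × 5 = 25
u(2) = 5 × 25 = 125
u(3) = 5 × 125 = 625
u(4) = 5 × 625 = 3125

3125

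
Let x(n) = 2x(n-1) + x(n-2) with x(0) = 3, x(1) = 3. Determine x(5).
Computing the sequence terms:
3, 3, 9, 21, 51, 123

123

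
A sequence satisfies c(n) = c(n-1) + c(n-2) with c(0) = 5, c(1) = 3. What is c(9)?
Computing the sequence terms:
5, 3, 8, 11, 19, 30, 49, 79, 128, 207

207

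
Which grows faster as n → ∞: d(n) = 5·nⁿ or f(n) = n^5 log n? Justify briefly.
Comparing growth rates:
Growth-rate hierarchy: log n ≺ any polynomial ≺ any exponential cⁿ (c>1) ≺ n! ≺ nⁿ.
super-exponential nⁿ dominates polynomial degree 5 (with log factor) asymptotically.

d(n) grows faster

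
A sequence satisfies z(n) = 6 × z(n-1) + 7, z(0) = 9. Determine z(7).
Computing step by step:
z(0) = 9
z(1) = 6 × 9 + 7 = 61
z(2) = 6 × 61 + 7 = 373
z(3) = 6 × 373 + 7 = 2245
z(4) = 6 × 2245 + 7 = 13477
z(5) = 6 × 13477 + 7 = 80869
z(6) = 6 × 80869 + 7 = 485221
z(7) = 6 × 485221 + 7 = 2911333

2911333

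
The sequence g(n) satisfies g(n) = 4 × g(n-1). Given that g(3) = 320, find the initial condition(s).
In general g(n) = 4ⁿ · g(0). At n = 3: g(0) = g(3) / 4^3 = 320 / 64 = 5.

g(0) = 5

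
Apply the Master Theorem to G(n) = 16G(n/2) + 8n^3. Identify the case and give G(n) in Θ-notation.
Master Theorem template: G(n) = a·G(n/b) + f(n).
Here: a=16, b=2, f(n)=8n^3
Compute log_b(a) = log_2(16) = 4.
f(n) = 8n^3 = O(n^(4-ε)) with ε = 1. Case 1: G(n) = Θ(n^log_b(a)) = Θ(n^4).

Case 1: G(n) = Θ(n^4)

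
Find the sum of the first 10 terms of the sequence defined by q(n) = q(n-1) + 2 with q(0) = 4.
Computing the sequence terms: 4, 6, 8, 10, 12, 14, 16, 18, 20, 22
Adding these values together:

130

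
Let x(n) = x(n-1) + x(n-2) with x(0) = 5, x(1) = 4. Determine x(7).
Computing the sequence terms:
5, 4, 9, 13, 22, 35, 57, 92

92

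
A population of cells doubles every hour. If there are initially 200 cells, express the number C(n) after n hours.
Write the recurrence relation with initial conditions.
Each hour multiplies the count by 2, so the count after n hours depends only on the count after n-1 hours: C(n) = 2 × C(n-1). The starting count gives C(0) = 200.
Unrolling n times gives the closed form C(n) = 200 × 2ⁿ.

C(n) = 2 × C(n-1), C(0) = 200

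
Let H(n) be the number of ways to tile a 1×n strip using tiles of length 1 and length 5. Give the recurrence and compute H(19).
Condition on the last tile: it has length 1 (leaving a 1×(n-1) strip) or length 5 (leaving a 1×(n-5) strip), so H(n) = H(n-1) + H(n-5) (order-5 linear recurrence).
For 0 ≤ i < 5 only unit tiles fit, so H(i) = 1.
Iterating the recurrence: H(5) = 2, H(6) = 3, H(7) = 4, H(8) = 5, H(9) = 6, H(10) = 8, H(11) = 11, H(12) = 15, H(13) = 20, H(14) = 26, H(15) = 34, H(16) = 45, H(17) = 60, H(18) = 80, H(19) = 106.

H(n) = H(n-1) + H(n-5), with H(i) = 1 for 0 ≤ i < 5; H(19) = 106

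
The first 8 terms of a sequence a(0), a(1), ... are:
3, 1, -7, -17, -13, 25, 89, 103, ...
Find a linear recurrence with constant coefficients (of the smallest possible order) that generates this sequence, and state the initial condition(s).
Look for the lowest-order linear relation among consecutive terms.
Observation: a(n) - 2·a(n-1) - (-3)·a(n-2) = 0 holds for the shown terms, and no order-1 relation a(n) = α·a(n-1) + β fits.
Check at n=3: 2·-7 + (-3)·1 = -17. ✓

a(n) = 2a(n-1) - 3a(n-2), a(0) = 3, a(1) = 1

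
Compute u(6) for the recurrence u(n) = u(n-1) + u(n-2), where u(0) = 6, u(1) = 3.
Computing the sequence terms:
6, 3, 9, 12, 21, 33, 54

54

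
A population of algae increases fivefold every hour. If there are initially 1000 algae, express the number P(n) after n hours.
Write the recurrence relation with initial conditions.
Each hour multiplies the count by 5, so the count after n hours depends only on the count after n-1 hours: P(n) = 5 × P(n-1). The starting count gives P(0) = 1000.
Unrolling n times gives the closed form P(n) = 1000 × 5ⁿ.

P(n) = 5 × P(n-1), P(0) = 1000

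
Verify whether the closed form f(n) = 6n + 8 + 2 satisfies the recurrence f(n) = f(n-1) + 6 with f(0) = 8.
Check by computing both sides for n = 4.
From the recurrence with f(0) = 8:
  f(0) = 8, f(1) = 14, f(2) = 20, f(3) = 26, f(4) = 32
  so the recurrence gives f(4) = 32.
From the proposed closed form f(n) = 6n + 8 + 2:
  f(4) = 34.
The recurrence gives 32 but the closed form gives 34, so the closed form does not satisfy the recurrence.

No, the closed form is incorrect.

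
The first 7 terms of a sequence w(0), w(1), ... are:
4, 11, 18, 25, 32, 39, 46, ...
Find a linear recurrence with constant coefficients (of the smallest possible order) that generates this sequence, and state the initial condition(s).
Look for the lowest-order linear relation among consecutive terms.
Observation: consecutive differences are constant (= 7).
Check at n=2: 1·11 + 7 = 18. ✓

w(n) = w(n-1) + 7, w(0) = 4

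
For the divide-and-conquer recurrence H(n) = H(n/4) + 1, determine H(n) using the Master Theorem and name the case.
Master Theorem template: H(n) = a·H(n/b) + f(n).
Here: a=1, b=4, f(n)=1
Compute log_b(a) = log_4(1) = 0.
f(n) = 1 = Θ(1). Case 2: H(n) = Θ(log n).

Case 2: H(n) = Θ(log n)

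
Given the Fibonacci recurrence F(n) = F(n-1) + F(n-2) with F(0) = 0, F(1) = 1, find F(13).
Computing the sequence terms:
0, 1, 1, 2, 3, 5, 8, 13, 21, 34, 55, 89, 144, 233

233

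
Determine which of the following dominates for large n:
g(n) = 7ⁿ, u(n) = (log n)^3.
Comparing growth rates:
Growth-rate hierarchy: log n ≺ any polynomial ≺ any exponential cⁿ (c>1) ≺ n! ≺ nⁿ.
exponential base 7 dominates polylogarithmic (log n)^3 asymptotically.

g(n) grows faster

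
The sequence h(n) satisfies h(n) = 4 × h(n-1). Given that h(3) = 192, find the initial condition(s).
In general h(n) = 4ⁿ · h(0). At n = 3: h(0) = h(3) / 4^3 = 192 / 64 = 3.

h(0) = 3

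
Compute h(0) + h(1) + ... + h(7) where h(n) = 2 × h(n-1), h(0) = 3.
Computing the sequence terms: 3, 6, 12, 24, 48, 96, 192, 384
Adding these values together:

765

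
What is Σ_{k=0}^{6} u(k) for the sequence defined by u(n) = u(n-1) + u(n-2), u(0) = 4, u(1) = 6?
Computing the sequence terms: 4, 6, 10, 16, 26, 42, 68
Adding these values together:

172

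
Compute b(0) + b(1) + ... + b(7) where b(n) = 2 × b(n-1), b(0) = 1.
Computing the sequence terms: 1, 2, 4, 8, 16, 32, 64, 128
Adding these values together:

255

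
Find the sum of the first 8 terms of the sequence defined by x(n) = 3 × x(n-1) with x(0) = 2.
Computing the sequence terms: 2, 6, 18, 54, 162, 486, 1458, 4374
Adding these values together:

6560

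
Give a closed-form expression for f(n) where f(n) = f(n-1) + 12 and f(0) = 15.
Recurrence: f(n) = f(n-1) + 12, initial: f(0) = 15.
Each step adds 12, so f(n) = f(0) + 12n = 12n + 15.

f(n) = 12n + 15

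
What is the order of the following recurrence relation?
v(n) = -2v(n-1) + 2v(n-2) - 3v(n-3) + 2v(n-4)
The order is the largest lag k for which v(n-k) appears. Here the deepest term is v(n-4), so the order is 4.

Order 4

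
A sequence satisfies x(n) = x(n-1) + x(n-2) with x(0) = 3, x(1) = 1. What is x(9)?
Computing the sequence terms:
3, 1, 4, 5, 9, 14, 23, 37, 60, 97

97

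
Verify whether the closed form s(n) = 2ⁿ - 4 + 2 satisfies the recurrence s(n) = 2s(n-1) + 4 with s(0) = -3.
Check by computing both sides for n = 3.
From the recurrence with s(0) = -3:
  s(0) = -3, s(1) = -2, s(2) = 0, s(3) = 4
  so the recurrence gives s(3) = 4.
From the proposed closed form s(n) = 2ⁿ - 4 + 2:
  s(3) = 6.
The recurrence gives 4 but the closed form gives 6, so the closed form does not satisfy the recurrence.

No, the closed form is incorrect.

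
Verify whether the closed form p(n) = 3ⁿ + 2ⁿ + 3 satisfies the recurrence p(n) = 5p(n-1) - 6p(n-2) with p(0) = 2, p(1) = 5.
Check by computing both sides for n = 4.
From the recurrence with p(0) = 2, p(1) = 5:
  p(0) = 2, p(1) = 5, p(2) = 13, p(3) = 35, p(4) = 97
  so the recurrence gives p(4) = 97.
From the proposed closed form p(n) = 3ⁿ + 2ⁿ + 3:
  p(4) = 100.
The recurrence gives 97 but the closed form gives 100, so the closed form does not satisfy the recurrence.

No, the closed form is incorrect.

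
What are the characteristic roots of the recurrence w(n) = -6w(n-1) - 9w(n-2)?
Substitute w(n) = rⁿ and divide through by rⁿ⁻²: r² + 6r + 9 = 0
Factor: (r + 3)² = 0, so r = -3 (double root).
General solution: w(n) = (A + Bn)·(-3)ⁿ

Characteristic: r² + 6r + 9 = 0, Roots: r = -3 (double root)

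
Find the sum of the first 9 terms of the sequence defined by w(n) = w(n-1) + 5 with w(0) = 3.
Computing the sequence terms: 3, 8, 13, 18, 23, 28, 33, 38, 43
Adding these values together:

207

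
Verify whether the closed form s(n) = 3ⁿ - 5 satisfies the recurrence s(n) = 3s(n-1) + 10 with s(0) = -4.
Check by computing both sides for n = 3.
From the recurrence with s(0) = -4:
  s(0) = -4, s(1) = -2, s(2) = 4, s(3) = 22
  so the recurrence gives s(3) = 22.
From the proposed closed form s(n) = 3ⁿ - 5:
  s(3) = 22.
Both sides give 22 at n = 3, and the initial condition(s) match, so the closed form is consistent.

Yes, the closed form is correct.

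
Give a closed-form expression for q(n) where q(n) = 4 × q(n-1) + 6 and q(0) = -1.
Recurrence: q(n) = 4 × q(n-1) + 6, initial: q(0) = -1.
Try q(n) = A·4ⁿ + C. Substituting: A·4ⁿ + C = 4(A·4ⁿ⁻¹ + C) + 6 = A·4ⁿ + 4C + 6, so C = 4C + 6, giving C = -2. Then q(0) = A - 2 = -1 gives A = 1.

q(n) = 4ⁿ - 2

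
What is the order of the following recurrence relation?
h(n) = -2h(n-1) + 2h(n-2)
The order is the largest lag k for which h(n-k) appears. Here the deepest term is h(n-2), so the order is 2.

Order 2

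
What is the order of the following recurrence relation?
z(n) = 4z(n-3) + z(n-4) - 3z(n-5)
The order is the largest lag k for which z(n-k) appears. Here the deepest term is z(n-5), so the order is 5.

Order 5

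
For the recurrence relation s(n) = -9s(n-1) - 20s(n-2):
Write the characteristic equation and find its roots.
Substitute s(n) = rⁿ and divide through by rⁿ⁻²: r² + 9r + 20 = 0
Factor: (r + 5)(r + 4) = 0, so r = -5, -4.
General solution: s(n) = A·(-5)ⁿ + B·(-4)ⁿ

Characteristic: r² + 9r + 20 = 0, Roots: r = -5, -4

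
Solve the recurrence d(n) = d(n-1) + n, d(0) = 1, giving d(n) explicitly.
Recurrence: d(n) = d(n-1) + n, initial: d(0) = 1.
Telescoping: d(n) = d(0) + Σᵢ₌₁ⁿ i = 1 + n(n+1)/2.

d(n) = n(n+1)/2 + 1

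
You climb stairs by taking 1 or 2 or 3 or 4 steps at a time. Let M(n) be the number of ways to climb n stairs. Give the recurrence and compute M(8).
Condition on the size of the last step (1 to 4): before it there were n-1, …, n-4 stairs climbed, and these cases are disjoint, so M(n) = M(n-1) + M(n-2) + M(n-3) + M(n-4) (order-4 linear recurrence).
Initial conditions by direct count (compositions of i into parts ≤ 4): M(1) = 1; M(2) = 2; M(3) = 4; M(4) = 8.
Iterating the recurrence: M(5) = 15, M(6) = 29, M(7) = 56, M(8) = 108.

M(n) = M(n-1) + M(n-2) + M(n-3) + M(n-4), M(1) = 1, M(2) = 2, M(3) = 4, M(4) = 8; M(8) = 108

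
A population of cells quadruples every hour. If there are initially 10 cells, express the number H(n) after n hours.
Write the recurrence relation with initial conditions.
Each hour multiplies the count by 4, so the count after n hours depends only on the count after n-1 hours: H(n) = 4 × H(n-1). The starting count gives H(0) = 10.
Unrolling n times gives the closed form H(n) = 10 × 4ⁿ.

H(n) = 4 × H(n-1), H(0) = 10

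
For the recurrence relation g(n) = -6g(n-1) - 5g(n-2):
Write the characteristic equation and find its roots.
Substitute g(n) = rⁿ and divide through by rⁿ⁻²: r² + 6r + 5 = 0
Factor: (r + 1)(r + 5) = 0, so r = -1, -5.
General solution: g(n) = A·(-1)ⁿ + B·(-5)ⁿ

Characteristic: r² + 6r + 5 = 0, Roots: r = -1, -5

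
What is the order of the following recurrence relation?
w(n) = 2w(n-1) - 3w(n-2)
The order is the largest lag k for which w(n-k) appears. Here the deepest term is w(n-2), so the order is 2.

Order 2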